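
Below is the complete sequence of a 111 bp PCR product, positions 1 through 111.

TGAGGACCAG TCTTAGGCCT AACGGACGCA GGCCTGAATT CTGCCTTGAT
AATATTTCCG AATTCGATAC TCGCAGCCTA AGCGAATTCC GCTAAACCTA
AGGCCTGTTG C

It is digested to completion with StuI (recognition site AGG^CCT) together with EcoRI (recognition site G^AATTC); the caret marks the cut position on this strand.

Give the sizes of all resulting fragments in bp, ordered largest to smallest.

24, 24, 19, 17, 15, 8, 4 bp

StuI sites (AGGCCT) start at positions 15, 30, 101.
StuI cuts after base 3 of each site, so after positions 17, 32, 103.
EcoRI sites (GAATTC) start at positions 36, 60, 84.
EcoRI cuts after the first base of each site, so after positions 36, 60, 84.
Combined cut positions: 17, 32, 36, 60, 84, 103.
Linear molecule, 6 cuts → 7 fragments:
  1–17 → 17 bp
  18–32 → 15 bp
  33–36 → 4 bp
  37–60 → 24 bp
  61–84 → 24 bp
  85–103 → 19 bp
  104–111 → 8 bp
Sorted largest to smallest: 24, 24, 19, 17, 15, 8, 4 bp.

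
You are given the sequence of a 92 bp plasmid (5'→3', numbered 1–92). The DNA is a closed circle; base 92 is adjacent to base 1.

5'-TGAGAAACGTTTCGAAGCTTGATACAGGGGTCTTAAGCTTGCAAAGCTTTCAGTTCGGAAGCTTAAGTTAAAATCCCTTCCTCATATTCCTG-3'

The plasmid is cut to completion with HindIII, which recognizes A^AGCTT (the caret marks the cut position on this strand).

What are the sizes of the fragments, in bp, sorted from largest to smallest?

48, 20, 15, 9 bp

HindIII sites (AAGCTT) start at positions 15, 35, 44, 59.
HindIII cuts after the first base of each site, so after positions 15, 35, 44, 59.
Circular molecule, 4 cuts → 4 fragments:
  16–35 → 20 bp
  36–44 → 9 bp
  45–59 → 15 bp
  60–92 then 1–15 → 33 + 15 = 48 bp
Sorted largest to smallest: 48, 20, 15, 9 bp.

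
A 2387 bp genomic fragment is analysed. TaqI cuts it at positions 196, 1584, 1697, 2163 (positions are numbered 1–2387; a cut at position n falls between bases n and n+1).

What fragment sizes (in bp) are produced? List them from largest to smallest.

1388, 466, 224, 196, 113 bp

Linear molecule, 4 cuts → 5 fragments:
  196 − 0 = 196 bp
  1584 − 196 = 1388 bp
  1697 − 1584 = 113 bp
  2163 − 1697 = 466 bp
  2387 − 2163 = 224 bp
Sorted largest to smallest: 1388, 466, 224, 196, 113 bp.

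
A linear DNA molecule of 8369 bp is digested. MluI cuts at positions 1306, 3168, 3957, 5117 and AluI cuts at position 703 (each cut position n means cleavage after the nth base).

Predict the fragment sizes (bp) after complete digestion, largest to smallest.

Combined cut positions (sorted): 703, 1306, 3168, 3957, 5117.
Linear molecule, 5 cuts → 6 fragments:
  703 − 0 = 703 bp
  1306 − 703 = 603 bp
  3168 − 1306 = 1862 bp
  3957 − 3168 = 789 bp
  5117 − 3957 = 1160 bp
  8369 − 5117 = 3252 bp
Sorted largest to smallest: 3252, 1862, 1160, 789, 703, 603 bp.

3252, 1862, 1160, 789, 703, 603 bp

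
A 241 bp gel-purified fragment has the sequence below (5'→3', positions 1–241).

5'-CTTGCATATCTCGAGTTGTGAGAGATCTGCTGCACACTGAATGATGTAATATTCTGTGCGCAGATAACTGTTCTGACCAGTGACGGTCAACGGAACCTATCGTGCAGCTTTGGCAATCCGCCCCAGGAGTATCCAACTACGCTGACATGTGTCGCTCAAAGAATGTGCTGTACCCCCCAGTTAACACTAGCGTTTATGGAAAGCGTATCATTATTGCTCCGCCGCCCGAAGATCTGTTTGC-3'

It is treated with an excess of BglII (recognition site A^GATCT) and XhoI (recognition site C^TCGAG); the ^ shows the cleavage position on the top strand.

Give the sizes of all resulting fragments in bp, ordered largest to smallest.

207, 13, 11, 10 bp

BglII sites (AGATCT) start at positions 23, 230.
BglII cuts after the first base of each site, so after positions 23, 230.
The XhoI site (CTCGAG) starts at position 10.
XhoI cuts after the first base of each site, so after position 10.
Combined cut positions: 10, 23, 230.
Linear molecule, 3 cuts → 4 fragments:
  1–10 → 10 bp
  11–23 → 13 bp
  24–230 → 207 bp
  231–241 → 11 bp
Sorted largest to smallest: 207, 13, 11, 10 bp.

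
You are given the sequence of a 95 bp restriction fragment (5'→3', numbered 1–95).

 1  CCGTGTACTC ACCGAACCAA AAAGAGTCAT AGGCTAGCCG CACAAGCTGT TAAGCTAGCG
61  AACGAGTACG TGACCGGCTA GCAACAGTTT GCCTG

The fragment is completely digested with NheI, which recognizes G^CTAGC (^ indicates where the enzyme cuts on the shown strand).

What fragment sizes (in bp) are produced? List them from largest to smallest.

33, 23, 21, 18 bp

NheI sites (GCTAGC) start at positions 33, 54, 77.
NheI cuts after the first base of each site, so after positions 33, 54, 77.
Linear molecule, 3 cuts → 4 fragments:
  1–33 → 33 bp
  34–54 → 21 bp
  55–77 → 23 bp
  78–95 → 18 bp
Sorted largest to smallest: 33, 23, 21, 18 bp.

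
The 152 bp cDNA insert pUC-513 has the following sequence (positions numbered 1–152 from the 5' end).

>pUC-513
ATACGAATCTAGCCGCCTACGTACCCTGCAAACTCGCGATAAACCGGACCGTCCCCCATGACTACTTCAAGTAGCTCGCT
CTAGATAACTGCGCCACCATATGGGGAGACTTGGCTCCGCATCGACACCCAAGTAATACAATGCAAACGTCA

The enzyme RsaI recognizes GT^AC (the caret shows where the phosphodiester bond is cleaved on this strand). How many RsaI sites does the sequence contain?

1

GTAC occurs starting at position 21.
RsaI cuts at 1 site.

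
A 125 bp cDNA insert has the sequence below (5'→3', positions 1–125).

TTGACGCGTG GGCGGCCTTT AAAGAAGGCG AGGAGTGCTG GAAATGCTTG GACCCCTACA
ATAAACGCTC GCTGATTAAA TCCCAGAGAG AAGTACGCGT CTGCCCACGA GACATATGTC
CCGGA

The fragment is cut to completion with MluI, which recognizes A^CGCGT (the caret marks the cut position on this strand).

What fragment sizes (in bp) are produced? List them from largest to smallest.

91, 30, 4 bp

MluI sites (ACGCGT) start at positions 4, 95.
MluI cuts after the first base of each site, so after positions 4, 95.
Linear molecule, 2 cuts → 3 fragments:
  1–4 → 4 bp
  5–95 → 91 bp
  96–125 → 30 bp
Sorted largest to smallest: 91, 30, 4 bp.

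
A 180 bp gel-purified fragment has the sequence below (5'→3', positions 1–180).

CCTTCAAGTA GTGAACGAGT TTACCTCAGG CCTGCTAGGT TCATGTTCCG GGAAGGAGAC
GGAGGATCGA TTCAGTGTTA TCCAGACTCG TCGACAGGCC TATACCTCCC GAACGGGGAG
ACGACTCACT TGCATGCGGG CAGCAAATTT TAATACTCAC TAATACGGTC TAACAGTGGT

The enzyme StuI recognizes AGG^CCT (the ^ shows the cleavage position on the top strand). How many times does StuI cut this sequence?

AGGCCT occurs starting at positions 28, 96.
StuI cuts at 2 sites.

2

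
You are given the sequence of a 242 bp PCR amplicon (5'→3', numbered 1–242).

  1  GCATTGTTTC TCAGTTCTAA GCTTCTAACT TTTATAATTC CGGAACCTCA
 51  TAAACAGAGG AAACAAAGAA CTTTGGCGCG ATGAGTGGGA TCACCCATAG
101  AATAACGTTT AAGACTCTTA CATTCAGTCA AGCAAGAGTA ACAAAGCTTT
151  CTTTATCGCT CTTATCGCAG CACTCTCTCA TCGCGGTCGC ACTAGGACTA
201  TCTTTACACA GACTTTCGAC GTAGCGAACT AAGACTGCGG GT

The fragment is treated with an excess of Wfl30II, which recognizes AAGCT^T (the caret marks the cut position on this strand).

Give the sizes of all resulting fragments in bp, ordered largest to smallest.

Wfl30II sites (AAGCTT) start at positions 19, 144.
Wfl30II cuts after base 5 of each site (before the last base), so after positions 23, 148.
Linear molecule, 2 cuts → 3 fragments:
  1–23 → 23 bp
  24–148 → 125 bp
  149–242 → 94 bp
Sorted largest to smallest: 125, 94, 23 bp.

125, 94, 23 bp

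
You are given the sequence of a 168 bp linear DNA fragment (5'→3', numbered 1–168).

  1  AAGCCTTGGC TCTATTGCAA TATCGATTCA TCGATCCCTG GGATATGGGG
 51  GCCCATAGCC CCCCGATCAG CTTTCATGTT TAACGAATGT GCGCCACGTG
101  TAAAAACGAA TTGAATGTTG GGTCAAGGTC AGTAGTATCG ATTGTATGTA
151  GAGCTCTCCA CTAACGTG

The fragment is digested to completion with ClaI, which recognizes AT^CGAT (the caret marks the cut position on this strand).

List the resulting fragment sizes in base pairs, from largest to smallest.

ClaI sites (ATCGAT) start at positions 22, 30, 137.
ClaI cuts after base 2 of each site, so after positions 23, 31, 138.
Linear molecule, 3 cuts → 4 fragments:
  1–23 → 23 bp
  24–31 → 8 bp
  32–138 → 107 bp
  139–168 → 30 bp
Sorted largest to smallest: 107, 30, 23, 8 bp.

107, 30, 23, 8 bp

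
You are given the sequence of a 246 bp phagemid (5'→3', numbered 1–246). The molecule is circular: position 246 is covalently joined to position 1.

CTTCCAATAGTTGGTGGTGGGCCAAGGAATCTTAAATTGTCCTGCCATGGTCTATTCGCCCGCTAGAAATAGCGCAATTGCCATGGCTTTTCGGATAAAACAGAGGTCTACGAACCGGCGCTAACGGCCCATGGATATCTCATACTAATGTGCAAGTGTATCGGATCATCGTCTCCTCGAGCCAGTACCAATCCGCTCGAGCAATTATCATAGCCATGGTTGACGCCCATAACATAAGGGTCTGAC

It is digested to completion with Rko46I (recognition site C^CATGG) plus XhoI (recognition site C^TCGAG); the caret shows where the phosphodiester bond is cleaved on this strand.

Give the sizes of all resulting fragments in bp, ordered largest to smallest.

Rko46I sites (CCATGG) start at positions 45, 81, 129, 214.
Rko46I cuts after the first base of each site, so after positions 45, 81, 129, 214.
XhoI sites (CTCGAG) start at positions 176, 196.
XhoI cuts after the first base of each site, so after positions 176, 196.
Combined cut positions: 45, 81, 129, 176, 196, 214.
Circular molecule, 6 cuts → 6 fragments:
  46–81 → 36 bp
  82–129 → 48 bp
  130–176 → 47 bp
  177–196 → 20 bp
  197–214 → 18 bp
  215–246 then 1–45 → 32 + 45 = 77 bp
Sorted largest to smallest: 77, 48, 47, 36, 20, 18 bp.

77, 48, 47, 36, 20, 18 bp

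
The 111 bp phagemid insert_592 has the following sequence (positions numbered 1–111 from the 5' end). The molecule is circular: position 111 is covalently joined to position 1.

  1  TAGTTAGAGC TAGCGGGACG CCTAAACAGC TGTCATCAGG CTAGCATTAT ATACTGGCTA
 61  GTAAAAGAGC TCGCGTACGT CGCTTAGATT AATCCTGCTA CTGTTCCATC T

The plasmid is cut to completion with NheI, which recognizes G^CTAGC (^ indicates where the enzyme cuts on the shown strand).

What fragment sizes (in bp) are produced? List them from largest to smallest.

80, 31 bp

NheI sites (GCTAGC) start at positions 9, 40.
NheI cuts after the first base of each site, so after positions 9, 40.
Circular molecule, 2 cuts → 2 fragments:
  10–40 → 31 bp
  41–111 then 1–9 → 71 + 9 = 80 bp
Sorted largest to smallest: 80, 31 bp.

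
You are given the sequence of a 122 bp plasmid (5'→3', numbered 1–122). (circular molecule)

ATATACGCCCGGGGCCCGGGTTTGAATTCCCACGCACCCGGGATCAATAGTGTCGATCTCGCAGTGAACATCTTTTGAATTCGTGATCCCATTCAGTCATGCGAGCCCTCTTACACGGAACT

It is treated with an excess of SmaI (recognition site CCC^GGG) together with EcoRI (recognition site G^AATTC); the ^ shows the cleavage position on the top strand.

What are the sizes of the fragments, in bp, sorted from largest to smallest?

55, 38, 15, 7, 7 bp

SmaI sites (CCCGGG) start at positions 8, 15, 37.
SmaI cuts after base 3 of each site, so after positions 10, 17, 39.
EcoRI sites (GAATTC) start at positions 24, 77.
EcoRI cuts after the first base of each site, so after positions 24, 77.
Combined cut positions: 10, 17, 24, 39, 77.
Circular molecule, 5 cuts → 5 fragments:
  11–17 → 7 bp
  18–24 → 7 bp
  25–39 → 15 bp
  40–77 → 38 bp
  78–122 then 1–10 → 45 + 10 = 55 bp
Sorted largest to smallest: 55, 38, 15, 7, 7 bp.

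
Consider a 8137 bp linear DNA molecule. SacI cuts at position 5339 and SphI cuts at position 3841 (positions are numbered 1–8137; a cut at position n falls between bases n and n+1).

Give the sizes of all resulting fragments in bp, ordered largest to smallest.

3841, 2798, 1498 bp

Combined cut positions (sorted): 3841, 5339.
Linear molecule, 2 cuts → 3 fragments:
  3841 − 0 = 3841 bp
  5339 − 3841 = 1498 bp
  8137 − 5339 = 2798 bp
Sorted largest to smallest: 3841, 2798, 1498 bp.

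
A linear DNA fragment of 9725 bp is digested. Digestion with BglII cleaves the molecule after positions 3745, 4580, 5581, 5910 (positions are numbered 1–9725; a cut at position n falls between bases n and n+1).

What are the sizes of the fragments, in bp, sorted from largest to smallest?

3815, 3745, 1001, 835, 329 bp

Linear molecule, 4 cuts → 5 fragments:
  3745 − 0 = 3745 bp
  4580 − 3745 = 835 bp
  5581 − 4580 = 1001 bp
  5910 − 5581 = 329 bp
  9725 − 5910 = 3815 bp
Sorted largest to smallest: 3815, 3745, 1001, 835, 329 bp.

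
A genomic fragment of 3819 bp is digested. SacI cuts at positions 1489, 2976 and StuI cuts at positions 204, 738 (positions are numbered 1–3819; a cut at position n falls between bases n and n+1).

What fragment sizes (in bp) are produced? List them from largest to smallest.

1487, 843, 751, 534, 204 bp

Combined cut positions (sorted): 204, 738, 1489, 2976.
Linear molecule, 4 cuts → 5 fragments:
  204 − 0 = 204 bp
  738 − 204 = 534 bp
  1489 − 738 = 751 bp
  2976 − 1489 = 1487 bp
  3819 − 2976 = 843 bp
Sorted largest to smallest: 1487, 843, 751, 534, 204 bp.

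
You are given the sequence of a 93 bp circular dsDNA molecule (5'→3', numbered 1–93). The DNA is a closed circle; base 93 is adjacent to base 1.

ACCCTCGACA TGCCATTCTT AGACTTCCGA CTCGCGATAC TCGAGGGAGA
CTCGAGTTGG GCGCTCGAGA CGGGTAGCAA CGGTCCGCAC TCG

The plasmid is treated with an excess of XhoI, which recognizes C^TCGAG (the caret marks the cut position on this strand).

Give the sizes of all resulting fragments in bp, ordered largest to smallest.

69, 13, 11 bp

XhoI sites (CTCGAG) start at positions 40, 51, 64.
XhoI cuts after the first base of each site, so after positions 40, 51, 64.
Circular molecule, 3 cuts → 3 fragments:
  41–51 → 11 bp
  52–64 → 13 bp
  65–93 then 1–40 → 29 + 40 = 69 bp
Sorted largest to smallest: 69, 13, 11 bp.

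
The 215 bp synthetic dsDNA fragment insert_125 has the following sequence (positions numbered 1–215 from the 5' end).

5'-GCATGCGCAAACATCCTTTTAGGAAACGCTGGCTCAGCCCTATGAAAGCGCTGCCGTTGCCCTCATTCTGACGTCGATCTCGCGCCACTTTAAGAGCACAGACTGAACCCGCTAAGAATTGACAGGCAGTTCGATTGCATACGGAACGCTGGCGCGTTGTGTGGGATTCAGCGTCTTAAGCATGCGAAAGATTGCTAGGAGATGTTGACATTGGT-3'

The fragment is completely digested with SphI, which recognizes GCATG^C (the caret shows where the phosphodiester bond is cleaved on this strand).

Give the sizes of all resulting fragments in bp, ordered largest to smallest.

179, 31, 5 bp

SphI sites (GCATGC) start at positions 1, 180.
SphI cuts after base 5 of each site (before the last base), so after positions 5, 184.
Linear molecule, 2 cuts → 3 fragments:
  1–5 → 5 bp
  6–184 → 179 bp
  185–215 → 31 bp
Sorted largest to smallest: 179, 31, 5 bp.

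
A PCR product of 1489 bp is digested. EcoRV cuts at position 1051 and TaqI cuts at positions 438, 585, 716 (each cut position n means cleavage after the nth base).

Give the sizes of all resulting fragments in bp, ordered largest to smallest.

438, 438, 335, 147, 131 bp

Combined cut positions (sorted): 438, 585, 716, 1051.
Linear molecule, 4 cuts → 5 fragments:
  438 − 0 = 438 bp
  585 − 438 = 147 bp
  716 − 585 = 131 bp
  1051 − 716 = 335 bp
  1489 − 1051 = 438 bp
Sorted largest to smallest: 438, 438, 335, 147, 131 bp.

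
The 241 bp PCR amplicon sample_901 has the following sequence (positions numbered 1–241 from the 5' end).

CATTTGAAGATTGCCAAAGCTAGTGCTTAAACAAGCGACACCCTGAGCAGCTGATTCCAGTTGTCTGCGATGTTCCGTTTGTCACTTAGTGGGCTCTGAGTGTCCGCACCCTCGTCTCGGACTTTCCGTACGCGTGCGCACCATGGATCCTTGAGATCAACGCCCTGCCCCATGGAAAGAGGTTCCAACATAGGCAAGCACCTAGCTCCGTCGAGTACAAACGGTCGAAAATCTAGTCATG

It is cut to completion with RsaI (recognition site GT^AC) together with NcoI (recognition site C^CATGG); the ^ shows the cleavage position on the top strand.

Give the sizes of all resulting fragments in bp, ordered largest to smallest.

RsaI sites (GTAC) start at positions 128, 215.
RsaI cuts after base 2 of each site, so after positions 129, 216.
NcoI sites (CCATGG) start at positions 141, 170.
NcoI cuts after the first base of each site, so after positions 141, 170.
Combined cut positions: 129, 141, 170, 216.
Linear molecule, 4 cuts → 5 fragments:
  1–129 → 129 bp
  130–141 → 12 bp
  142–170 → 29 bp
  171–216 → 46 bp
  217–241 → 25 bp
Sorted largest to smallest: 129, 46, 29, 25, 12 bp.

129, 46, 29, 25, 12 bp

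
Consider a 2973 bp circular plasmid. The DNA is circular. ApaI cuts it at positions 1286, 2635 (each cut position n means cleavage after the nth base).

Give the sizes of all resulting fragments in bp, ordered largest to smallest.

Circular molecule, 2 cuts → 2 fragments:
  2635 − 1286 = 1349 bp
  wrap: 2973 − 2635 + 1286 = 1624 bp
Sorted largest to smallest: 1624, 1349 bp.

1624, 1349 bp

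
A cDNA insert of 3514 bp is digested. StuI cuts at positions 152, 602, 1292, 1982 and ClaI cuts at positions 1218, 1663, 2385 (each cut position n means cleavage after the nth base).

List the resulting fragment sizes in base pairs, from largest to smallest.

1129, 616, 450, 403, 371, 319, 152, 74 bp

Combined cut positions (sorted): 152, 602, 1218, 1292, 1663, 1982, 2385.
Linear molecule, 7 cuts → 8 fragments:
  152 − 0 = 152 bp
  602 − 152 = 450 bp
  1218 − 602 = 616 bp
  1292 − 1218 = 74 bp
  1663 − 1292 = 371 bp
  1982 − 1663 = 319 bp
  2385 − 1982 = 403 bp
  3514 − 2385 = 1129 bp
Sorted largest to smallest: 1129, 616, 450, 403, 371, 319, 152, 74 bp.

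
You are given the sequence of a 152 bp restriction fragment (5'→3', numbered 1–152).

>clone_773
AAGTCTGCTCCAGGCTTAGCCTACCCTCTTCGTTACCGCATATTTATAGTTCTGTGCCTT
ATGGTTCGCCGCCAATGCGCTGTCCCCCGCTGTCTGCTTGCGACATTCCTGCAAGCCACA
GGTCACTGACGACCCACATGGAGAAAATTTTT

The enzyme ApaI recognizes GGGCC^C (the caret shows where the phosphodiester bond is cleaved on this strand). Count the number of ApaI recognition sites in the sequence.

0

No occurrence of GGGCCC is present in the sequence.
ApaI does not cut: 0 sites.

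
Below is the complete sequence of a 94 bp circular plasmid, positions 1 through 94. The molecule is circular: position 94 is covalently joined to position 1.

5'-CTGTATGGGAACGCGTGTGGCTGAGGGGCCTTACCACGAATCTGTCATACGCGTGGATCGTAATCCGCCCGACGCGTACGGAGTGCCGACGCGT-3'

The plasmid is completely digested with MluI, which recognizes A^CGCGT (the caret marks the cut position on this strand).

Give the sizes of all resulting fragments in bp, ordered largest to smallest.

MluI sites (ACGCGT) start at positions 11, 49, 72, 89.
MluI cuts after the first base of each site, so after positions 11, 49, 72, 89.
Circular molecule, 4 cuts → 4 fragments:
  12–49 → 38 bp
  50–72 → 23 bp
  73–89 → 17 bp
  90–94 then 1–11 → 5 + 11 = 16 bp
Sorted largest to smallest: 38, 23, 17, 16 bp.

38, 23, 17, 16 bp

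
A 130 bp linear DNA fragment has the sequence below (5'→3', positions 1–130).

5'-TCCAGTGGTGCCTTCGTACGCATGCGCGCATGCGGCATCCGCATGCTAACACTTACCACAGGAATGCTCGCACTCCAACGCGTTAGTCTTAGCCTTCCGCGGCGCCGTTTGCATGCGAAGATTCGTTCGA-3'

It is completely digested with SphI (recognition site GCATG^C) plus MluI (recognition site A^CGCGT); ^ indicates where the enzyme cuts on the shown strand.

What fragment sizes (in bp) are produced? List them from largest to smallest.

37, 33, 24, 15, 13, 8 bp

SphI sites (GCATGC) start at positions 20, 28, 41, 111.
SphI cuts after base 5 of each site (before the last base), so after positions 24, 32, 45, 115.
The MluI site (ACGCGT) starts at position 78.
MluI cuts after the first base of each site, so after position 78.
Combined cut positions: 24, 32, 45, 78, 115.
Linear molecule, 5 cuts → 6 fragments:
  1–24 → 24 bp
  25–32 → 8 bp
  33–45 → 13 bp
  46–78 → 33 bp
  79–115 → 37 bp
  116–130 → 15 bp
Sorted largest to smallest: 37, 33, 24, 15, 13, 8 bp.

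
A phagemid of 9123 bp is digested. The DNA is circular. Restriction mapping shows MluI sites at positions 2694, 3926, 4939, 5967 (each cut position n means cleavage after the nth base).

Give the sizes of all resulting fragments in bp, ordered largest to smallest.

Circular molecule, 4 cuts → 4 fragments:
  3926 − 2694 = 1232 bp
  4939 − 3926 = 1013 bp
  5967 − 4939 = 1028 bp
  wrap: 9123 − 5967 + 2694 = 5850 bp
Sorted largest to smallest: 5850, 1232, 1028, 1013 bp.

5850, 1232, 1028, 1013 bp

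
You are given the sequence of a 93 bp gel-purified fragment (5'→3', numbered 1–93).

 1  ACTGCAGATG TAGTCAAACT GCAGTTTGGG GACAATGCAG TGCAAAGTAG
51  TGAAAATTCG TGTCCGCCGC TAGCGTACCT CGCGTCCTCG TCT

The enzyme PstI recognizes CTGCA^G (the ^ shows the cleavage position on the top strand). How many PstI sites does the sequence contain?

2

CTGCAG occurs starting at positions 2, 19.
PstI cuts at 2 sites.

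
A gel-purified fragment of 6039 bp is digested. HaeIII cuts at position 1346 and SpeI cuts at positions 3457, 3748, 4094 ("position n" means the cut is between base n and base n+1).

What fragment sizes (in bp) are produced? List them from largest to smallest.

2111, 1945, 1346, 346, 291 bp

Combined cut positions (sorted): 1346, 3457, 3748, 4094.
Linear molecule, 4 cuts → 5 fragments:
  1346 − 0 = 1346 bp
  3457 − 1346 = 2111 bp
  3748 − 3457 = 291 bp
  4094 − 3748 = 346 bp
  6039 − 4094 = 1945 bp
Sorted largest to smallest: 2111, 1945, 1346, 346, 291 bp.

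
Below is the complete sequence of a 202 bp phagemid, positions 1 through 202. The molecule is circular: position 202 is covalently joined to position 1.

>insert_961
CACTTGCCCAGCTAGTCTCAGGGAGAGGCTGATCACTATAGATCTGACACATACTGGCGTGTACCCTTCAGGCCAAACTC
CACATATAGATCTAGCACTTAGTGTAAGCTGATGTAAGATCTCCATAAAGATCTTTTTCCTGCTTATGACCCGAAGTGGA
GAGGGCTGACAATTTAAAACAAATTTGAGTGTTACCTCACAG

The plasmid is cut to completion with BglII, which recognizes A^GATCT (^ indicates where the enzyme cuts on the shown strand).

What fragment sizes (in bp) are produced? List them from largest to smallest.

113, 48, 29, 12 bp

BglII sites (AGATCT) start at positions 40, 88, 117, 129.
BglII cuts after the first base of each site, so after positions 40, 88, 117, 129.
Circular molecule, 4 cuts → 4 fragments:
  41–88 → 48 bp
  89–117 → 29 bp
  118–129 → 12 bp
  130–202 then 1–40 → 73 + 40 = 113 bp
Sorted largest to smallest: 113, 48, 29, 12 bp.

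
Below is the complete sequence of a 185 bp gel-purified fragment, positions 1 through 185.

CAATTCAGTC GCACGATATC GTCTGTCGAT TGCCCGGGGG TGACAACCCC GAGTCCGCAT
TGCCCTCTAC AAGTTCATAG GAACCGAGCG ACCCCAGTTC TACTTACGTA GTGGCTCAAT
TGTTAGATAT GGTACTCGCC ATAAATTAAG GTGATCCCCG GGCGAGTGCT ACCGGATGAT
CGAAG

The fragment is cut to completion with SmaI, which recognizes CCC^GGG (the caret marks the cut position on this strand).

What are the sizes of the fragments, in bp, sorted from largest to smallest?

124, 35, 26 bp

SmaI sites (CCCGGG) start at positions 33, 157.
SmaI cuts after base 3 of each site, so after positions 35, 159.
Linear molecule, 2 cuts → 3 fragments:
  1–35 → 35 bp
  36–159 → 124 bp
  160–185 → 26 bp
Sorted largest to smallest: 124, 35, 26 bp.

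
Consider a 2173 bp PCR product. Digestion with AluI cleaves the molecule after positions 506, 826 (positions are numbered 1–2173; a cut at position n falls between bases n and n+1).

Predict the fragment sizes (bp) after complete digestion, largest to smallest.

Linear molecule, 2 cuts → 3 fragments:
  506 − 0 = 506 bp
  826 − 506 = 320 bp
  2173 − 826 = 1347 bp
Sorted largest to smallest: 1347, 506, 320 bp.

1347, 506, 320 bp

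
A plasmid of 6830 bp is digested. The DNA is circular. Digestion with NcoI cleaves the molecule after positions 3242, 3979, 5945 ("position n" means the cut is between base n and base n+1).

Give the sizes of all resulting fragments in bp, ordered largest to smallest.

4127, 1966, 737 bp

Circular molecule, 3 cuts → 3 fragments:
  3979 − 3242 = 737 bp
  5945 − 3979 = 1966 bp
  wrap: 6830 − 5945 + 3242 = 4127 bp
Sorted largest to smallest: 4127, 1966, 737 bp.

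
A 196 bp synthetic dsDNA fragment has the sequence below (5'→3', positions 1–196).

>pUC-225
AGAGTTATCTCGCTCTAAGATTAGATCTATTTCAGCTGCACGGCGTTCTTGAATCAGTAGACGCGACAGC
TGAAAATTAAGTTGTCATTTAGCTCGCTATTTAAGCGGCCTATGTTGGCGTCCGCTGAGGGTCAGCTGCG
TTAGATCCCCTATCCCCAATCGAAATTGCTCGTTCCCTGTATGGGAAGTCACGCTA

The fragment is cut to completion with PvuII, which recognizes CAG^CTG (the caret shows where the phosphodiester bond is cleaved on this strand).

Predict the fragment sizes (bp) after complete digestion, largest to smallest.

66, 61, 35, 34 bp

PvuII sites (CAGCTG) start at positions 33, 67, 133.
PvuII cuts after base 3 of each site, so after positions 35, 69, 135.
Linear molecule, 3 cuts → 4 fragments:
  1–35 → 35 bp
  36–69 → 34 bp
  70–135 → 66 bp
  136–196 → 61 bp
Sorted largest to smallest: 66, 61, 35, 34 bp.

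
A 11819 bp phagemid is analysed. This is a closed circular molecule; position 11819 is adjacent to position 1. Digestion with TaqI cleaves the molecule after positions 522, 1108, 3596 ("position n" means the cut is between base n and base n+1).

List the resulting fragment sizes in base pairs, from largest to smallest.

Circular molecule, 3 cuts → 3 fragments:
  1108 − 522 = 586 bp
  3596 − 1108 = 2488 bp
  wrap: 11819 − 3596 + 522 = 8745 bp
Sorted largest to smallest: 8745, 2488, 586 bp.

8745, 2488, 586 bp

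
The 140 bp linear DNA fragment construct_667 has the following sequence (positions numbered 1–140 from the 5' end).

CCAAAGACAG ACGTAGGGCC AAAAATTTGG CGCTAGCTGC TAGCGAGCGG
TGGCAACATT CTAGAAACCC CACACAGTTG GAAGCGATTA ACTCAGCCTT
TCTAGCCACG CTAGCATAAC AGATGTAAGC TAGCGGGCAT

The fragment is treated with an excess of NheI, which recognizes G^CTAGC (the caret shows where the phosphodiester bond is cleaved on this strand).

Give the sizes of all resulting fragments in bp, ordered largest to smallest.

71, 32, 19, 11, 7 bp

NheI sites (GCTAGC) start at positions 32, 39, 110, 129.
NheI cuts after the first base of each site, so after positions 32, 39, 110, 129.
Linear molecule, 4 cuts → 5 fragments:
  1–32 → 32 bp
  33–39 → 7 bp
  40–110 → 71 bp
  111–129 → 19 bp
  130–140 → 11 bp
Sorted largest to smallest: 71, 32, 19, 11, 7 bp.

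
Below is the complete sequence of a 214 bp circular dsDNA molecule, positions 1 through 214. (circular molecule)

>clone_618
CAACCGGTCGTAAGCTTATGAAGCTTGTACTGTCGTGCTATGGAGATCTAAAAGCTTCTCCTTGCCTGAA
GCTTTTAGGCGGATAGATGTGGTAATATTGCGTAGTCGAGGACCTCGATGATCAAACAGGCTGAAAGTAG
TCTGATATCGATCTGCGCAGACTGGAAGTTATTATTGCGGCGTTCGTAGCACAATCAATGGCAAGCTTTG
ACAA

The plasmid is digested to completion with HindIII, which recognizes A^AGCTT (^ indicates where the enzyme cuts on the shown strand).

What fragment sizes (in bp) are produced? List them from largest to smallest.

134, 31, 23, 17, 9 bp

HindIII sites (AAGCTT) start at positions 12, 21, 52, 69, 203.
HindIII cuts after the first base of each site, so after positions 12, 21, 52, 69, 203.
Circular molecule, 5 cuts → 5 fragments:
  13–21 → 9 bp
  22–52 → 31 bp
  53–69 → 17 bp
  70–203 → 134 bp
  204–214 then 1–12 → 11 + 12 = 23 bp
Sorted largest to smallest: 134, 31, 23, 17, 9 bp.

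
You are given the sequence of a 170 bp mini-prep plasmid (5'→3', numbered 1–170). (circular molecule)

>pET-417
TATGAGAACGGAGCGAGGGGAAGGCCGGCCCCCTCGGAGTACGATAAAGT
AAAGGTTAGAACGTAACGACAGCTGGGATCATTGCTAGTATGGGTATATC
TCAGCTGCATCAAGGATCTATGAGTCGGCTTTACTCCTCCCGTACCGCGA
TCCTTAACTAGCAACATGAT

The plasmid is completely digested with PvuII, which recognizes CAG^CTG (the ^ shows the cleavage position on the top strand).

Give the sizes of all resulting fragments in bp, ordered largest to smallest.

138, 32 bp

PvuII sites (CAGCTG) start at positions 70, 102.
PvuII cuts after base 3 of each site, so after positions 72, 104.
Circular molecule, 2 cuts → 2 fragments:
  73–104 → 32 bp
  105–170 then 1–72 → 66 + 72 = 138 bp
Sorted largest to smallest: 138, 32 bp.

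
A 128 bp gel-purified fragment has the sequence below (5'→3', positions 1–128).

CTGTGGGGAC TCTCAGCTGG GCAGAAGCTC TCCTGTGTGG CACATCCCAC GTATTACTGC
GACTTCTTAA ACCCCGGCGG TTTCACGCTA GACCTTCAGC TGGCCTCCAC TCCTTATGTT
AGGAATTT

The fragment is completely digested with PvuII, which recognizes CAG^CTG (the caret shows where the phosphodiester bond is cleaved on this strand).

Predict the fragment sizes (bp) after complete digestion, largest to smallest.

PvuII sites (CAGCTG) start at positions 14, 97.
PvuII cuts after base 3 of each site, so after positions 16, 99.
Linear molecule, 2 cuts → 3 fragments:
  1–16 → 16 bp
  17–99 → 83 bp
  100–128 → 29 bp
Sorted largest to smallest: 83, 29, 16 bp.

83, 29, 16 bp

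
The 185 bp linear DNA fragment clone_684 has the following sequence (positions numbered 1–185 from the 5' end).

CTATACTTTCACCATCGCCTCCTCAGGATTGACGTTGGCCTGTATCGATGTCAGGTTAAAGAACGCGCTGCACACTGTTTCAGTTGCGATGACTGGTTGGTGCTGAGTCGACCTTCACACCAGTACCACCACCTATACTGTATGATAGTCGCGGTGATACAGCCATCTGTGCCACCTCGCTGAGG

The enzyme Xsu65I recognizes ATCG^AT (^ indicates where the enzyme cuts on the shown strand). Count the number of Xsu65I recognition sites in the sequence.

1

ATCGAT occurs starting at position 44.
Xsu65I cuts at 1 site.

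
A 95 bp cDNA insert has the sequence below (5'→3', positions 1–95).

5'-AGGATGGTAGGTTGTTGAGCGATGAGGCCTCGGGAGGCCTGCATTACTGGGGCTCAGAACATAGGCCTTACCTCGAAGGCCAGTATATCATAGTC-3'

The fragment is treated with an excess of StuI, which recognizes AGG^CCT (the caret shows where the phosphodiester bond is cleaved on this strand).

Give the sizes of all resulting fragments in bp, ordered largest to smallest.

StuI sites (AGGCCT) start at positions 25, 35, 63.
StuI cuts after base 3 of each site, so after positions 27, 37, 65.
Linear molecule, 3 cuts → 4 fragments:
  1–27 → 27 bp
  28–37 → 10 bp
  38–65 → 28 bp
  66–95 → 30 bp
Sorted largest to smallest: 30, 28, 27, 10 bp.

30, 28, 27, 10 bp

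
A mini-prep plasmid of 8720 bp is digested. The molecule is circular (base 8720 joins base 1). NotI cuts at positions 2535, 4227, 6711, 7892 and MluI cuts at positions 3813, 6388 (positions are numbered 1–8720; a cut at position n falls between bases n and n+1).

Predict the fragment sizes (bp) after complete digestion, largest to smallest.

3363, 2161, 1278, 1181, 414, 323 bp

Combined cut positions (sorted): 2535, 3813, 4227, 6388, 6711, 7892.
Circular molecule, 6 cuts → 6 fragments:
  3813 − 2535 = 1278 bp
  4227 − 3813 = 414 bp
  6388 − 4227 = 2161 bp
  6711 − 6388 = 323 bp
  7892 − 6711 = 1181 bp
  wrap: 8720 − 7892 + 2535 = 3363 bp
Sorted largest to smallest: 3363, 2161, 1278, 1181, 414, 323 bp.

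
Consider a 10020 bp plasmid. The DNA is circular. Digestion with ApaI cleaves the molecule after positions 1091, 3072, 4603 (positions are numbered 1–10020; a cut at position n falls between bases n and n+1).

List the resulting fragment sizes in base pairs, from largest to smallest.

Circular molecule, 3 cuts → 3 fragments:
  3072 − 1091 = 1981 bp
  4603 − 3072 = 1531 bp
  wrap: 10020 − 4603 + 1091 = 6508 bp
Sorted largest to smallest: 6508, 1981, 1531 bp.

6508, 1981, 1531 bp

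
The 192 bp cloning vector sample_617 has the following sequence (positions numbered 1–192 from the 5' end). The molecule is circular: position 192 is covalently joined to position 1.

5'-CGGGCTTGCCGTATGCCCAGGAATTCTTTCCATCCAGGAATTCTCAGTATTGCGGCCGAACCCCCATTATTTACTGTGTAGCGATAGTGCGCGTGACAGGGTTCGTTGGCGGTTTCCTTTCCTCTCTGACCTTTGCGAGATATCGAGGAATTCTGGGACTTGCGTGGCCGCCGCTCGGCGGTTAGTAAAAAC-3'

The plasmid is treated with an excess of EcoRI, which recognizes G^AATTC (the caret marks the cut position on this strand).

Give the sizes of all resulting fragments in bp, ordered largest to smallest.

110, 65, 17 bp

EcoRI sites (GAATTC) start at positions 21, 38, 148.
EcoRI cuts after the first base of each site, so after positions 21, 38, 148.
Circular molecule, 3 cuts → 3 fragments:
  22–38 → 17 bp
  39–148 → 110 bp
  149–192 then 1–21 → 44 + 21 = 65 bp
Sorted largest to smallest: 110, 65, 17 bp.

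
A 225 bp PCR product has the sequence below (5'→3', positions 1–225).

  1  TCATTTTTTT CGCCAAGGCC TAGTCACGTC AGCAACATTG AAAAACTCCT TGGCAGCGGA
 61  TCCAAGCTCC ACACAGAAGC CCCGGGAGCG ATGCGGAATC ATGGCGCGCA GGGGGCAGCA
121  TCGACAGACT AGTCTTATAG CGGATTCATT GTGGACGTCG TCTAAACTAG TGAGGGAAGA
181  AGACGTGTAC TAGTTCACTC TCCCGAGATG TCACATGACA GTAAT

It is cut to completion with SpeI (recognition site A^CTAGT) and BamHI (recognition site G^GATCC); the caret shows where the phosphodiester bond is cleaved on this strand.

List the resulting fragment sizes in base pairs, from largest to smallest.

SpeI sites (ACTAGT) start at positions 128, 166, 189.
SpeI cuts after the first base of each site, so after positions 128, 166, 189.
The BamHI site (GGATCC) starts at position 58.
BamHI cuts after the first base of each site, so after position 58.
Combined cut positions: 58, 128, 166, 189.
Linear molecule, 4 cuts → 5 fragments:
  1–58 → 58 bp
  59–128 → 70 bp
  129–166 → 38 bp
  167–189 → 23 bp
  190–225 → 36 bp
Sorted largest to smallest: 70, 58, 38, 36, 23 bp.

70, 58, 38, 36, 23 bp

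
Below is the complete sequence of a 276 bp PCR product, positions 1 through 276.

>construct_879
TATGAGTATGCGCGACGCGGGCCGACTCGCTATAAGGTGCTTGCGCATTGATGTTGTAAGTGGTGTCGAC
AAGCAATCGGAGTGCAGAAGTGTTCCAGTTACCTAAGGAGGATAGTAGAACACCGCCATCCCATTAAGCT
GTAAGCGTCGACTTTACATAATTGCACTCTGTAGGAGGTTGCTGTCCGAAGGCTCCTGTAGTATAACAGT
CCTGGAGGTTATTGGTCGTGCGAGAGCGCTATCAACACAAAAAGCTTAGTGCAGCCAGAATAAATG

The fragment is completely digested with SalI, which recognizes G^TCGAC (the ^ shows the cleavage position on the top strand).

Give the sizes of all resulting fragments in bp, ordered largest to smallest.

129, 82, 65 bp

SalI sites (GTCGAC) start at positions 65, 147.
SalI cuts after the first base of each site, so after positions 65, 147.
Linear molecule, 2 cuts → 3 fragments:
  1–65 → 65 bp
  66–147 → 82 bp
  148–276 → 129 bp
Sorted largest to smallest: 129, 82, 65 bp.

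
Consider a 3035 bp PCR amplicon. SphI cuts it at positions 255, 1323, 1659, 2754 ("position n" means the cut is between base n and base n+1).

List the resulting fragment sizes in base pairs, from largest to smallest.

1095, 1068, 336, 281, 255 bp

Linear molecule, 4 cuts → 5 fragments:
  255 − 0 = 255 bp
  1323 − 255 = 1068 bp
  1659 − 1323 = 336 bp
  2754 − 1659 = 1095 bp
  3035 − 2754 = 281 bp
Sorted largest to smallest: 1095, 1068, 336, 281, 255 bp.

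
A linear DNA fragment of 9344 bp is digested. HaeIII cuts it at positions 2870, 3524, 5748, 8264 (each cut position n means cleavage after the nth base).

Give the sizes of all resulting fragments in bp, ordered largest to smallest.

Linear molecule, 4 cuts → 5 fragments:
  2870 − 0 = 2870 bp
  3524 − 2870 = 654 bp
  5748 − 3524 = 2224 bp
  8264 − 5748 = 2516 bp
  9344 − 8264 = 1080 bp
Sorted largest to smallest: 2870, 2516, 2224, 1080, 654 bp.

2870, 2516, 2224, 1080, 654 bp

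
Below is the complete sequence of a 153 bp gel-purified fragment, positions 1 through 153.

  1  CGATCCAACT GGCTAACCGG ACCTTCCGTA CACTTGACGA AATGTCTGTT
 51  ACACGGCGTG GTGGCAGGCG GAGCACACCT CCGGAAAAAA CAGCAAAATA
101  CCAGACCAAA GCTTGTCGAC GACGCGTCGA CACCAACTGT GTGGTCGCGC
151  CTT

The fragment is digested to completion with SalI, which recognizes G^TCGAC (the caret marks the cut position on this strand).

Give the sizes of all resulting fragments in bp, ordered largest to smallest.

115, 27, 11 bp

SalI sites (GTCGAC) start at positions 115, 126.
SalI cuts after the first base of each site, so after positions 115, 126.
Linear molecule, 2 cuts → 3 fragments:
  1–115 → 115 bp
  116–126 → 11 bp
  127–153 → 27 bp
Sorted largest to smallest: 115, 27, 11 bp.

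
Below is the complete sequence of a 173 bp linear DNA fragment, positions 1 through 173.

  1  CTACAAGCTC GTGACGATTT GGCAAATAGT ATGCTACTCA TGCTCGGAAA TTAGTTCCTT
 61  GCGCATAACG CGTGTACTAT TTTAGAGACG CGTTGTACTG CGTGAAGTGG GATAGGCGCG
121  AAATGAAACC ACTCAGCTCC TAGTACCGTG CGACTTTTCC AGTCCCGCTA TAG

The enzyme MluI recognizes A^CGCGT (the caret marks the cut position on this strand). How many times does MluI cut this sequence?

ACGCGT occurs starting at positions 68, 88.
MluI cuts at 2 sites.

2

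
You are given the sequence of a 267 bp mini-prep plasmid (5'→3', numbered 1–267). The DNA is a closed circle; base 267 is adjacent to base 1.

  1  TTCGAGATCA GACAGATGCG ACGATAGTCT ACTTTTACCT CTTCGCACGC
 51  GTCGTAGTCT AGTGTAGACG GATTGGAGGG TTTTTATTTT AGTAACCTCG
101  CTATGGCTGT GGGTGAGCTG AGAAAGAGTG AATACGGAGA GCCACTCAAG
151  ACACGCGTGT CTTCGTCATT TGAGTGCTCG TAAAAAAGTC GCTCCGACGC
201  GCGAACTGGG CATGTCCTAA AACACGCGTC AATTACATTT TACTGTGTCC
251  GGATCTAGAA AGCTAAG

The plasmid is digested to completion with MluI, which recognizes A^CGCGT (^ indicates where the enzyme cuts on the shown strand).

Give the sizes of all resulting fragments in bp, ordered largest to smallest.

MluI sites (ACGCGT) start at positions 47, 153, 224.
MluI cuts after the first base of each site, so after positions 47, 153, 224.
Circular molecule, 3 cuts → 3 fragments:
  48–153 → 106 bp
  154–224 → 71 bp
  225–267 then 1–47 → 43 + 47 = 90 bp
Sorted largest to smallest: 106, 90, 71 bp.

106, 90, 71 bp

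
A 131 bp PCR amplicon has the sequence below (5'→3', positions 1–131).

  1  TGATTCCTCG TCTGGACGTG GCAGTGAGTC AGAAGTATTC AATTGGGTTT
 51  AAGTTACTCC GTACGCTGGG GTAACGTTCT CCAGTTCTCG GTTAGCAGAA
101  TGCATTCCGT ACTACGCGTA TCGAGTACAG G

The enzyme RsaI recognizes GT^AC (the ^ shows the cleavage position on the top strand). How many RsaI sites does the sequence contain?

GTAC occurs starting at positions 61, 109, 125.
RsaI cuts at 3 sites.

3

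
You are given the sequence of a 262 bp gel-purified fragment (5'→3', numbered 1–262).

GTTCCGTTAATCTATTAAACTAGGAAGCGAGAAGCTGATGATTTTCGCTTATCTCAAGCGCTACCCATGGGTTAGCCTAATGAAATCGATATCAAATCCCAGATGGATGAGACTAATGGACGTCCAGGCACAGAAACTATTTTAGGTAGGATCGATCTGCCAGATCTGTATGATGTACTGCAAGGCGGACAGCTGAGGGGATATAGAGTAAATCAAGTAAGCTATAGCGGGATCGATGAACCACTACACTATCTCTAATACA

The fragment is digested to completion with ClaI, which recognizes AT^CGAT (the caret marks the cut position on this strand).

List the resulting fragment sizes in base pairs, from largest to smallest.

86, 81, 66, 29 bp

ClaI sites (ATCGAT) start at positions 85, 151, 232.
ClaI cuts after base 2 of each site, so after positions 86, 152, 233.
Linear molecule, 3 cuts → 4 fragments:
  1–86 → 86 bp
  87–152 → 66 bp
  153–233 → 81 bp
  234–262 → 29 bp
Sorted largest to smallest: 86, 81, 66, 29 bp.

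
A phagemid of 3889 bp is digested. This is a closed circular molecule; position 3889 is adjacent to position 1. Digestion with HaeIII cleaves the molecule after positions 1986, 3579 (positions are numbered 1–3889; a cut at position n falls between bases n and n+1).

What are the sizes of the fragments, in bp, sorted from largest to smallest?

2296, 1593 bp

Circular molecule, 2 cuts → 2 fragments:
  3579 − 1986 = 1593 bp
  wrap: 3889 − 3579 + 1986 = 2296 bp
Sorted largest to smallest: 2296, 1593 bp.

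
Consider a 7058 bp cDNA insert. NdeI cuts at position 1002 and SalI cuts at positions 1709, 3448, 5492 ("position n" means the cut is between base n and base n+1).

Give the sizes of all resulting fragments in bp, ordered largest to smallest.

2044, 1739, 1566, 1002, 707 bp

Combined cut positions (sorted): 1002, 1709, 3448, 5492.
Linear molecule, 4 cuts → 5 fragments:
  1002 − 0 = 1002 bp
  1709 − 1002 = 707 bp
  3448 − 1709 = 1739 bp
  5492 − 3448 = 2044 bp
  7058 − 5492 = 1566 bp
Sorted largest to smallest: 2044, 1739, 1566, 1002, 707 bp.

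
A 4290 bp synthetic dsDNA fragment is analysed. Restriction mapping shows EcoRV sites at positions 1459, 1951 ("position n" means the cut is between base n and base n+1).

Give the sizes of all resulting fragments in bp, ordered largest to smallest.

2339, 1459, 492 bp

Linear molecule, 2 cuts → 3 fragments:
  1459 − 0 = 1459 bp
  1951 − 1459 = 492 bp
  4290 − 1951 = 2339 bp
Sorted largest to smallest: 2339, 1459, 492 bp.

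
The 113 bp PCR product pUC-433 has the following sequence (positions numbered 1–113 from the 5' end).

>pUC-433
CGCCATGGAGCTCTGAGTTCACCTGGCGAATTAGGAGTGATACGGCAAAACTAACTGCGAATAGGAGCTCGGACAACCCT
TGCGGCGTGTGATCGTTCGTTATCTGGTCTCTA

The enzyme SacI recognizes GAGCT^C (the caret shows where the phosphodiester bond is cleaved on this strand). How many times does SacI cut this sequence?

2

GAGCTC occurs starting at positions 8, 65.
SacI cuts at 2 sites.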